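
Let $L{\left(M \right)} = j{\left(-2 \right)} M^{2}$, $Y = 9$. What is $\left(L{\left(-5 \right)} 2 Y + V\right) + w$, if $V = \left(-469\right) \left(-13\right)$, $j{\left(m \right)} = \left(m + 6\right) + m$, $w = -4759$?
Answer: $2238$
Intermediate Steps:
$j{\left(m \right)} = 6 + 2 m$ ($j{\left(m \right)} = \left(6 + m\right) + m = 6 + 2 m$)
$V = 6097$
$L{\left(M \right)} = 2 M^{2}$ ($L{\left(M \right)} = \left(6 + 2 \left(-2\right)\right) M^{2} = \left(6 - 4\right) M^{2} = 2 M^{2}$)
$\left(L{\left(-5 \right)} 2 Y + V\right) + w = \left(2 \left(-5\right)^{2} \cdot 2 \cdot 9 + 6097\right) - 4759 = \left(2 \cdot 25 \cdot 2 \cdot 9 + 6097\right) - 4759 = \left(50 \cdot 2 \cdot 9 + 6097\right) - 4759 = \left(100 \cdot 9 + 6097\right) - 4759 = \left(900 + 6097\right) - 4759 = 6997 - 4759 = 2238$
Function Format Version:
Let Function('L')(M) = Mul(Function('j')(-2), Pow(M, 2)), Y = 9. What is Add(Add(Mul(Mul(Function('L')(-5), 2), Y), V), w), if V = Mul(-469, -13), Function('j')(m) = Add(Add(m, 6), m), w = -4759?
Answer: 2238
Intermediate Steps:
Function('j')(m) = Add(6, Mul(2, m)) (Function('j')(m) = Add(Add(6, m), m) = Add(6, Mul(2, m)))
V = 6097
Function('L')(M) = Mul(2, Pow(M, 2)) (Function('L')(M) = Mul(Add(6, Mul(2, -2)), Pow(M, 2)) = Mul(Add(6, -4), Pow(M, 2)) = Mul(2, Pow(M, 2)))
Add(Add(Mul(Mul(Function('L')(-5), 2), Y), V), w) = Add(Add(Mul(Mul(Mul(2, Pow(-5, 2)), 2), 9), 6097), -4759) = Add(Add(Mul(Mul(Mul(2, 25), 2), 9), 6097), -4759) = Add(Add(Mul(Mul(50, 2), 9), 6097), -4759) = Add(Add(Mul(100, 9), 6097), -4759) = Add(Add(900, 6097), -4759) = Add(6997, -4759) = 2238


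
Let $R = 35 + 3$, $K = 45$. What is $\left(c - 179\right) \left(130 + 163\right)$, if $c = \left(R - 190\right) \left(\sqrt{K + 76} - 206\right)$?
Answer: $8632073$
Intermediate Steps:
$R = 38$
$c = 29640$ ($c = \left(38 - 190\right) \left(\sqrt{45 + 76} - 206\right) = - 152 \left(\sqrt{121} - 206\right) = - 152 \left(11 - 206\right) = \left(-152\right) \left(-195\right) = 29640$)
$\left(c - 179\right) \left(130 + 163\right) = \left(29640 - 179\right) \left(130 + 163\right) = 29461 \cdot 293 = 8632073$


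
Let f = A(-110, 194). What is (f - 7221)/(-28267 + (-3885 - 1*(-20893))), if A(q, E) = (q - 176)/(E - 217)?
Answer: 165797/258957 ≈ 0.64025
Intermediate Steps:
A(q, E) = (-176 + q)/(-217 + E)
f = 286/23 (f = (-176 - 110)/(-217 + 194) = -286/(-23) = -1/23*(-286) = 286/23 ≈ 12.435)
(f - 7221)/(-28267 + (-3885 - 1*(-20893))) = (286/23 - 7221)/(-28267 + (-3885 - 1*(-20893))) = -165797/(23*(-28267 + (-3885 + 20893))) = -165797/(23*(-28267 + 17008)) = -165797/23/(-11259) = -165797/23*(-1/11259) = 165797/258957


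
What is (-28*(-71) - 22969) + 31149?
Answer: 10168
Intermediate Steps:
(-28*(-71) - 22969) + 31149 = (1988 - 22969) + 31149 = -20981 + 31149 = 10168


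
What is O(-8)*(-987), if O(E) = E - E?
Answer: 0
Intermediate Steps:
O(E) = 0
O(-8)*(-987) = 0*(-987) = 0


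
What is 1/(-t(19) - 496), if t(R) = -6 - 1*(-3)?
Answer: -1/493 ≈ -0.0020284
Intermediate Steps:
t(R) = -3 (t(R) = -6 + 3 = -3)
1/(-t(19) - 496) = 1/(-1*(-3) - 496) = 1/(3 - 496) = 1/(-493) = -1/493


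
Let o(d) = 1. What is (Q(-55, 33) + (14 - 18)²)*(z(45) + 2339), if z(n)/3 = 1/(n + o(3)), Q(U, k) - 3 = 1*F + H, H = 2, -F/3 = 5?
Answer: 322791/23 ≈ 14034.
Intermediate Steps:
F = -15 (F = -3*5 = -15)
Q(U, k) = -10 (Q(U, k) = 3 + (1*(-15) + 2) = 3 + (-15 + 2) = 3 - 13 = -10)
z(n) = 3/(1 + n) (z(n) = 3/(n + 1) = 3/(1 + n))
(Q(-55, 33) + (14 - 18)²)*(z(45) + 2339) = (-10 + (14 - 18)²)*(3/(1 + 45) + 2339) = (-10 + (-4)²)*(3/46 + 2339) = (-10 + 16)*(3*(1/46) + 2339) = 6*(3/46 + 2339) = 6*(107597/46) = 322791/23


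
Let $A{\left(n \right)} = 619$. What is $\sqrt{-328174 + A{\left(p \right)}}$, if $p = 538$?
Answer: $3 i \sqrt{36395} \approx 572.32 i$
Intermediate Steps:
$\sqrt{-328174 + A{\left(p \right)}} = \sqrt{-328174 + 619} = \sqrt{-327555} = 3 i \sqrt{36395}$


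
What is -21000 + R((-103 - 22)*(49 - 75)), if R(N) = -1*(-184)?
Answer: -20816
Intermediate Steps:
R(N) = 184
-21000 + R((-103 - 22)*(49 - 75)) = -21000 + 184 = -20816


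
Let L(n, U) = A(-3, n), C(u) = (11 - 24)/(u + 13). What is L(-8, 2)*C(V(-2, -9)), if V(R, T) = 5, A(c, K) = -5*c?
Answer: -65/6 ≈ -10.833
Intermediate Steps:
C(u) = -13/(13 + u)
L(n, U) = 15 (L(n, U) = -5*(-3) = 15)
L(-8, 2)*C(V(-2, -9)) = 15*(-13/(13 + 5)) = 15*(-13/18) = -65/6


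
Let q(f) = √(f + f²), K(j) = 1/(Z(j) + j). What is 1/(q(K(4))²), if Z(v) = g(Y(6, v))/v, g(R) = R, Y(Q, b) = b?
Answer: 25/6 ≈ 4.1667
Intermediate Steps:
Z(v) = 1 (Z(v) = v/v = 1)
K(j) = 1/(1 + j)
1/(q(K(4))²) = 1/((√((1 + 1/(1 + 4))/(1 + 4)))²) = 1/((√((1 + 1/5)/5))²) = 1/((√((1 + ⅕)/5))²) = 1/((√((⅕)*(6/5)))²) = 1/((√(6/25))²) = 1/((√6/5)²) = 1/(6/25) = 25/6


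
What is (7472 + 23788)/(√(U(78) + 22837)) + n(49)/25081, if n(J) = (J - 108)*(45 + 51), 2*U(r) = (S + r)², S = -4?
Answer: -5664/25081 + 2084*√1023/341 ≈ 195.24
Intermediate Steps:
U(r) = (-4 + r)²/2
n(J) = -10368 + 96*J (n(J) = (-108 + J)*96 = -10368 + 96*J)
(7472 + 23788)/(√(U(78) + 22837)) + n(49)/25081 = (7472 + 23788)/(√((-4 + 78)²/2 + 22837)) + (-10368 + 96*49)/25081 = 31260/(√((½)*74² + 22837)) + (-10368 + 4704)*(1/25081) = 31260/(√((½)*5476 + 22837)) - 5664*1/25081 = 31260/(√(2738 + 22837)) - 5664/25081 = 31260/(√25575) - 5664/25081 = 31260/((5*√1023)) - 5664/25081 = 31260*(√1023/5115) - 5664/25081 = 2084*√1023/341 - 5664/25081 = -5664/25081 + 2084*√1023/341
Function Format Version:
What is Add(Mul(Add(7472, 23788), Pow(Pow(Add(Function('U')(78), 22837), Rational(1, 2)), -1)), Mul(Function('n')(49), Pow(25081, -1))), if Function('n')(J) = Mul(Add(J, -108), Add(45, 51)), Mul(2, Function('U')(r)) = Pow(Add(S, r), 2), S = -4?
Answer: Add(Rational(-5664, 25081), Mul(Rational(2084, 341), Pow(1023, Rational(1, 2)))) ≈ 195.24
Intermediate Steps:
Function('U')(r) = Mul(Rational(1, 2), Pow(Add(-4, r), 2))
Function('n')(J) = Add(-10368, Mul(96, J)) (Function('n')(J) = Mul(Add(-108, J), 96) = Add(-10368, Mul(96, J)))
Add(Mul(Add(7472, 23788), Pow(Pow(Add(Function('U')(78), 22837), Rational(1, 2)), -1)), Mul(Function('n')(49), Pow(25081, -1))) = Add(Mul(Add(7472, 23788), Pow(Pow(Add(Mul(Rational(1, 2), Pow(Add(-4, 78), 2)), 22837), Rational(1, 2)), -1)), Mul(Add(-10368, Mul(96, 49)), Pow(25081, -1))) = Add(Mul(31260, Pow(Pow(Add(Mul(Rational(1, 2), Pow(74, 2)), 22837), Rational(1, 2)), -1)), Mul(Add(-10368, 4704), Rational(1, 25081))) = Add(Mul(31260, Pow(Pow(Add(Mul(Rational(1, 2), 5476), 22837), Rational(1, 2)), -1)), Mul(-5664, Rational(1, 25081))) = Add(Mul(31260, Pow(Pow(Add(2738, 22837), Rational(1, 2)), -1)), Rational(-5664, 25081)) = Add(Mul(31260, Pow(Pow(25575, Rational(1, 2)), -1)), Rational(-5664, 25081)) = Add(Mul(31260, Pow(Mul(5, Pow(1023, Rational(1, 2))), -1)), Rational(-5664, 25081)) = Add(Mul(31260, Mul(Rational(1, 5115), Pow(1023, Rational(1, 2)))), Rational(-5664, 25081)) = Add(Mul(Rational(2084, 341), Pow(1023, Rational(1, 2))), Rational(-5664, 25081)) = Add(Rational(-5664, 25081), Mul(Rational(2084, 341), Pow(1023, Rational(1, 2))))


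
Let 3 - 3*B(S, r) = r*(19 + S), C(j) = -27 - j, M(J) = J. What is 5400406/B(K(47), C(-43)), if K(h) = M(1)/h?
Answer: -253819082/4721 ≈ -53764.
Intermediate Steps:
K(h) = 1/h
B(S, r) = 1 - r*(19 + S)/3
5400406/B(K(47), C(-43)) = 5400406/(1 - 19*(-27 - 1*(-43))/3 - 1/3*(-27 - 1*(-43))/47) = 5400406/(1 - 19*(-27 + 43)/3 - 1/3*1/47*(-27 + 43)) = 5400406/(1 - 19/3*16 - 1/3*1/47*16) = 5400406/(1 - 304/3 - 16/141) = 5400406/(-4721/47) = 5400406*(-47/4721) = -253819082/4721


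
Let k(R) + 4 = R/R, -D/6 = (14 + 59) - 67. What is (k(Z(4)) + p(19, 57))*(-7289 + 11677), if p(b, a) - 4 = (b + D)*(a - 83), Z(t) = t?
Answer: 1943884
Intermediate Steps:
D = -36 (D = -6*((14 + 59) - 67) = -6*(73 - 67) = -6*6 = -36)
k(R) = -3 (k(R) = -4 + R/R = -4 + 1 = -3)
p(b, a) = 4 + (-83 + a)*(-36 + b) (p(b, a) = 4 + (b - 36)*(a - 83) = 4 + (-36 + b)*(-83 + a) = 4 + (-83 + a)*(-36 + b))
(k(Z(4)) + p(19, 57))*(-7289 + 11677) = (-3 + (2992 - 83*19 - 36*57 + 57*19))*(-7289 + 11677) = (-3 + (2992 - 1577 - 2052 + 1083))*4388 = (-3 + 446)*4388 = 443*4388 = 1943884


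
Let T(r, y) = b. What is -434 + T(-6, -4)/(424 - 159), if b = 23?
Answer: -114987/265 ≈ -433.91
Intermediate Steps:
T(r, y) = 23
-434 + T(-6, -4)/(424 - 159) = -434 + 23/(424 - 159) = -434 + 23/265 = -114987/265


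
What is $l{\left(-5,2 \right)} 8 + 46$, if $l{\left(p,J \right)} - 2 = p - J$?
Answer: $6$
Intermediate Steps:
$l{\left(p,J \right)} = 2 + p - J$ ($l{\left(p,J \right)} = 2 - \left(J - p\right) = 2 + p - J$)
$l{\left(-5,2 \right)} 8 + 46 = \left(2 - 5 - 2\right) 8 + 46 = \left(-5\right) 8 + 46 = -40 + 46 = 6$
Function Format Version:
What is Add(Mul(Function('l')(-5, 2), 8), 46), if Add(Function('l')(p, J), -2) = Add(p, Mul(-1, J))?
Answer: 6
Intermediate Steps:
Function('l')(p, J) = Add(2, p, Mul(-1, J)) (Function('l')(p, J) = Add(2, Add(p, Mul(-1, J))) = Add(2, p, Mul(-1, J)))
Add(Mul(Function('l')(-5, 2), 8), 46) = Add(Mul(Add(2, -5, Mul(-1, 2)), 8), 46) = Add(Mul(Add(2, -5, -2), 8), 46) = Add(Mul(-5, 8), 46) = Add(-40, 46) = 6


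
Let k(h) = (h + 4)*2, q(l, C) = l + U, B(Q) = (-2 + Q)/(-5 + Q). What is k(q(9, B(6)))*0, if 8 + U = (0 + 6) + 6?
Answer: 0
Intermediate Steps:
U = 4 (U = -8 + ((0 + 6) + 6) = -8 + (6 + 6) = -8 + 12 = 4)
B(Q) = (-2 + Q)/(-5 + Q)
q(l, C) = 4 + l (q(l, C) = l + 4 = 4 + l)
k(h) = 8 + 2*h (k(h) = (4 + h)*2 = 8 + 2*h)
k(q(9, B(6)))*0 = (8 + 2*(4 + 9))*0 = (8 + 2*13)*0 = (8 + 26)*0 = 34*0 = 0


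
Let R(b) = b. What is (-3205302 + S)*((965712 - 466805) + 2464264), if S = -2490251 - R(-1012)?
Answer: -16873898749511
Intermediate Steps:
S = -2489239 (S = -2490251 - 1*(-1012) = -2490251 + 1012 = -2489239)
(-3205302 + S)*((965712 - 466805) + 2464264) = (-3205302 - 2489239)*((965712 - 466805) + 2464264) = -5694541*(498907 + 2464264) = -5694541*2963171 = -16873898749511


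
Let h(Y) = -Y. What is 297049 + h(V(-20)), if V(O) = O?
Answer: 297069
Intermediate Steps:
297049 + h(V(-20)) = 297049 - 1*(-20) = 297049 + 20 = 297069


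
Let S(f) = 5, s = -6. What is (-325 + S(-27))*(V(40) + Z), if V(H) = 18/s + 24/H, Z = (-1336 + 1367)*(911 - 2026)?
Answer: 11061568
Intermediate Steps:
Z = -34565 (Z = 31*(-1115) = -34565)
V(H) = -3 + 24/H (V(H) = 18/(-6) + 24/H = 18*(-⅙) + 24/H = -3 + 24/H)
(-325 + S(-27))*(V(40) + Z) = (-325 + 5)*((-3 + 24/40) - 34565) = -320*((-3 + 24*(1/40)) - 34565) = -320*((-3 + ⅗) - 34565) = -320*(-12/5 - 34565) = -320*(-172837/5) = 11061568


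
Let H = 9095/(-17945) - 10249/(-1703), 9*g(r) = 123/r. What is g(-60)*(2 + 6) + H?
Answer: 1014676186/275043015 ≈ 3.6892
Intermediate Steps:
g(r) = 41/(3*r) (g(r) = (123/r)/9 = 41/(3*r))
H = 33685904/6112067 (H = 9095*(-1/17945) - 10249*(-1/1703) = -1819/3589 + 10249/1703 = 33685904/6112067 ≈ 5.5114)
g(-60)*(2 + 6) + H = ((41/3)/(-60))*(2 + 6) + 33685904/6112067 = ((41/3)*(-1/60))*8 + 33685904/6112067 = -41/180*8 + 33685904/6112067 = -82/45 + 33685904/6112067 = 1014676186/275043015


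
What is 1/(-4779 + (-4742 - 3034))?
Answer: -1/12555 ≈ -7.9650e-5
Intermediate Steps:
1/(-4779 + (-4742 - 3034)) = 1/(-4779 - 7776) = 1/(-12555) = -1/12555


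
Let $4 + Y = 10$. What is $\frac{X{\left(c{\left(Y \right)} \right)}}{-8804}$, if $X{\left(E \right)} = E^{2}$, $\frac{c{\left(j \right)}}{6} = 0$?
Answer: $0$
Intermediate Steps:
$Y = 6$ ($Y = -4 + 10 = 6$)
$c{\left(j \right)} = 0$ ($c{\left(j \right)} = 6 \cdot 0 = 0$)
$\frac{X{\left(c{\left(Y \right)} \right)}}{-8804} = \frac{0^{2}}{-8804} = 0 \left(- \frac{1}{8804}\right) = 0$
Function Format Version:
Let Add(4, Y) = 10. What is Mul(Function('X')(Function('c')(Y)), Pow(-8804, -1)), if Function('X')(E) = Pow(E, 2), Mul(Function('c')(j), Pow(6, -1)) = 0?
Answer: 0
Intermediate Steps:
Y = 6 (Y = Add(-4, 10) = 6)
Function('c')(j) = 0 (Function('c')(j) = Mul(6, 0) = 0)
Mul(Function('X')(Function('c')(Y)), Pow(-8804, -1)) = Mul(Pow(0, 2), Pow(-8804, -1)) = Mul(0, Rational(-1, 8804)) = 0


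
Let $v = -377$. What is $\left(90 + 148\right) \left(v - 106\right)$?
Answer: $-114954$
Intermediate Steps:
$\left(90 + 148\right) \left(v - 106\right) = \left(90 + 148\right) \left(-377 - 106\right) = 238 \left(-483\right) = -114954$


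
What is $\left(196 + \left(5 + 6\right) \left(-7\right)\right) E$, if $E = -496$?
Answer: $-59024$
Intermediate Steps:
$\left(196 + \left(5 + 6\right) \left(-7\right)\right) E = \left(196 + \left(5 + 6\right) \left(-7\right)\right) \left(-496\right) = \left(196 + 11 \left(-7\right)\right) \left(-496\right) = \left(196 - 77\right) \left(-496\right) = 119 \left(-496\right) = -59024$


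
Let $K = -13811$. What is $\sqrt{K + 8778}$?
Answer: $i \sqrt{5033} \approx 70.944 i$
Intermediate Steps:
$\sqrt{K + 8778} = \sqrt{-13811 + 8778} = \sqrt{-5033} = i \sqrt{5033}$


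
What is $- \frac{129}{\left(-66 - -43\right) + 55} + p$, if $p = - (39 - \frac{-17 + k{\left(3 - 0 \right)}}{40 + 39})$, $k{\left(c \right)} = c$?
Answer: $- \frac{109231}{2528} \approx -43.208$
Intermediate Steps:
$p = - \frac{3095}{79}$ ($p = - (39 - \frac{-17 + \left(3 - 0\right)}{40 + 39}) = - (39 - \frac{-17 + \left(3 + 0\right)}{79}) = - (39 - \left(-17 + 3\right) \frac{1}{79}) = - (39 - \left(-14\right) \frac{1}{79}) = - (39 - - \frac{14}{79}) = - (39 + \frac{14}{79}) = \left(-1\right) \frac{3095}{79} = - \frac{3095}{79} \approx -39.177$)
$- \frac{129}{\left(-66 - -43\right) + 55} + p = - \frac{129}{\left(-66 - -43\right) + 55} - \frac{3095}{79} = - \frac{129}{\left(-66 + 43\right) + 55} - \frac{3095}{79} = - \frac{129}{-23 + 55} - \frac{3095}{79} = - \frac{129}{32} - \frac{3095}{79} = - \frac{109231}{2528}$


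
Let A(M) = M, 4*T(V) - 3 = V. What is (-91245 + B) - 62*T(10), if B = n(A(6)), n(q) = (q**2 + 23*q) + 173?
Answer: -182199/2 ≈ -91100.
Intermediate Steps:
T(V) = 3/4 + V/4
n(q) = 173 + q**2 + 23*q
B = 347 (B = 173 + 6**2 + 23*6 = 173 + 36 + 138 = 347)
(-91245 + B) - 62*T(10) = (-91245 + 347) - 62*(3/4 + (1/4)*10) = -90898 - 62*(3/4 + 5/2) = -90898 - 62*13/4 = -90898 - 403/2 = -182199/2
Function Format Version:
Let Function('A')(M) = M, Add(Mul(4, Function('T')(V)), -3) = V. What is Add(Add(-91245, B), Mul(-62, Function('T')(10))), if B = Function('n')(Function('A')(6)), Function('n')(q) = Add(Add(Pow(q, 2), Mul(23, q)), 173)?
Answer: Rational(-182199, 2) ≈ -91100.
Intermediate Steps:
Function('T')(V) = Add(Rational(3, 4), Mul(Rational(1, 4), V))
Function('n')(q) = Add(173, Pow(q, 2), Mul(23, q))
B = 347 (B = Add(173, Pow(6, 2), Mul(23, 6)) = Add(173, 36, 138) = 347)
Add(Add(-91245, B), Mul(-62, Function('T')(10))) = Add(Add(-91245, 347), Mul(-62, Add(Rational(3, 4), Mul(Rational(1, 4), 10)))) = Add(-90898, Mul(-62, Add(Rational(3, 4), Rational(5, 2)))) = Add(-90898, Mul(-62, Rational(13, 4))) = Add(-90898, Rational(-403, 2)) = Rational(-182199, 2)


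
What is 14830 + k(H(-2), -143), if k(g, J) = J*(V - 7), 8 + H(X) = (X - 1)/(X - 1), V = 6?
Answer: 14973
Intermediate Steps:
H(X) = -7 (H(X) = -8 + (X - 1)/(X - 1) = -8 + (-1 + X)/(-1 + X) = -8 + 1 = -7)
k(g, J) = -J (k(g, J) = J*(6 - 7) = J*(-1) = -J)
14830 + k(H(-2), -143) = 14830 - 1*(-143) = 14830 + 143 = 14973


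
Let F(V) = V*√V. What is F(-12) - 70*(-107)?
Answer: 7490 - 24*I*√3 ≈ 7490.0 - 41.569*I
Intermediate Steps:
F(V) = V^(3/2)
F(-12) - 70*(-107) = (-12)^(3/2) - 70*(-107) = -24*I*√3 + 7490 = 7490 - 24*I*√3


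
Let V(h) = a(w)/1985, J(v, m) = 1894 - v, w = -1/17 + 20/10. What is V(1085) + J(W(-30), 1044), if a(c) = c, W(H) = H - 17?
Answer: 65499078/33745 ≈ 1941.0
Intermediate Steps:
W(H) = -17 + H
w = 33/17 (w = -1*1/17 + 20*(⅒) = -1/17 + 2 = 33/17 ≈ 1.9412)
V(h) = 33/33745 (V(h) = (33/17)/1985 = (33/17)*(1/1985) = 33/33745)
V(1085) + J(W(-30), 1044) = 33/33745 + (1894 - (-17 - 30)) = 33/33745 + (1894 - 1*(-47)) = 33/33745 + (1894 + 47) = 33/33745 + 1941 = 65499078/33745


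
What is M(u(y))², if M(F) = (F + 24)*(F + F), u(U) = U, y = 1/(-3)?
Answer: 20164/81 ≈ 248.94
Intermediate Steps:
y = -⅓ (y = 1*(-⅓) = -⅓ ≈ -0.33333)
M(F) = 2*F*(24 + F) (M(F) = (24 + F)*(2*F) = 2*F*(24 + F))
M(u(y))² = (2*(-⅓)*(24 - ⅓))² = (2*(-⅓)*(71/3))² = (-142/9)² = 20164/81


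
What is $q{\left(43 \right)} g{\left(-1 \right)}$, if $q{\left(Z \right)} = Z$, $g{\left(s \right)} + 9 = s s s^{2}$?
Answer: $-344$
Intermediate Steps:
$g{\left(s \right)} = -9 + s^{4}$ ($g{\left(s \right)} = -9 + s s s^{2} = -9 + s^{2} s^{2} = -9 + s^{4}$)
$q{\left(43 \right)} g{\left(-1 \right)} = 43 \left(-9 + \left(-1\right)^{4}\right) = 43 \left(-9 + 1\right) = 43 \left(-8\right) = -344$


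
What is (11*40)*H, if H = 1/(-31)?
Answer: -440/31 ≈ -14.194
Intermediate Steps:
H = -1/31 ≈ -0.032258
(11*40)*H = (11*40)*(-1/31) = 440*(-1/31) = -440/31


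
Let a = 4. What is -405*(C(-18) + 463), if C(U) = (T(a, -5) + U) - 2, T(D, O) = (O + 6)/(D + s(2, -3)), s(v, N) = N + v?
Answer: -179550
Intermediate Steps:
T(D, O) = (6 + O)/(-1 + D) (T(D, O) = (O + 6)/(D + (-3 + 2)) = (6 + O)/(D - 1) = (6 + O)/(-1 + D))
C(U) = -5/3 + U (C(U) = ((6 - 5)/(-1 + 4) + U) - 2 = (1/3 + U) - 2 = -5/3 + U)
-405*(C(-18) + 463) = -405*((-5/3 - 18) + 463) = -405*(-59/3 + 463) = -405*1330/3 = -179550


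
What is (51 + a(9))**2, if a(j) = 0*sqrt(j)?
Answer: 2601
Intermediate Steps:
a(j) = 0
(51 + a(9))**2 = (51 + 0)**2 = 51**2 = 2601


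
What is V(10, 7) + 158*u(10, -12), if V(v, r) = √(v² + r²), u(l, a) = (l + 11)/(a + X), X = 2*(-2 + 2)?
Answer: -553/2 + √149 ≈ -264.29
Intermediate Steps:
X = 0 (X = 2*0 = 0)
u(l, a) = (11 + l)/a (u(l, a) = (l + 11)/(a + 0) = (11 + l)/a)
V(v, r) = √(r² + v²)
V(10, 7) + 158*u(10, -12) = √(7² + 10²) + 158*((11 + 10)/(-12)) = √(49 + 100) + 158*(-1/12*21) = √149 + 158*(-7/4) = √149 - 553/2 = -553/2 + √149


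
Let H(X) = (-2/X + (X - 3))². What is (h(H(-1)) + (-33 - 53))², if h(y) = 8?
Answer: 6084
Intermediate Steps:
H(X) = (-3 + X - 2/X)² (H(X) = (-2/X + (-3 + X))² = (-3 + X - 2/X)²)
(h(H(-1)) + (-33 - 53))² = (8 + (-33 - 53))² = (8 - 86)² = (-78)² = 6084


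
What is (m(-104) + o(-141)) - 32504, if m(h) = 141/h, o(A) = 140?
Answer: -3365997/104 ≈ -32365.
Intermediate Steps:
(m(-104) + o(-141)) - 32504 = (141/(-104) + 140) - 32504 = (141*(-1/104) + 140) - 32504 = (-141/104 + 140) - 32504 = 14419/104 - 32504 = -3365997/104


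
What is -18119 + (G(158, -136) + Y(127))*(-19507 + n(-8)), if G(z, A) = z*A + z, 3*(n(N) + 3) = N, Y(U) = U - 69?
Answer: 1245165979/3 ≈ 4.1506e+8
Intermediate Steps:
Y(U) = -69 + U
n(N) = -3 + N/3
G(z, A) = z + A*z (G(z, A) = A*z + z = z + A*z)
-18119 + (G(158, -136) + Y(127))*(-19507 + n(-8)) = -18119 + (158*(1 - 136) + (-69 + 127))*(-19507 + (-3 + (⅓)*(-8))) = -18119 + (158*(-135) + 58)*(-19507 + (-3 - 8/3)) = -18119 + (-21330 + 58)*(-19507 - 17/3) = -18119 - 21272*(-58538/3) = -18119 + 1245220336/3 = 1245165979/3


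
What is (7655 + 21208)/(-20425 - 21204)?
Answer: -28863/41629 ≈ -0.69334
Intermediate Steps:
(7655 + 21208)/(-20425 - 21204) = 28863/(-41629) = 28863*(-1/41629) = -28863/41629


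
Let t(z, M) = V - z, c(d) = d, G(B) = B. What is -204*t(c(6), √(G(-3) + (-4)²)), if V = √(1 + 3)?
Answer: 816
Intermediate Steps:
V = 2 (V = √4 = 2)
t(z, M) = 2 - z
-204*t(c(6), √(G(-3) + (-4)²)) = -204*(2 - 1*6) = -204*(2 - 6) = -204*(-4) = 816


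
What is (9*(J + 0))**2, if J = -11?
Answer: 9801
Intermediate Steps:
(9*(J + 0))**2 = (9*(-11 + 0))**2 = (9*(-11))**2 = (-99)**2 = 9801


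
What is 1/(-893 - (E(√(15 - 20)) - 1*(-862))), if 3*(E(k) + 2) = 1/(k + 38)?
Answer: 3*(-√5 + 38*I)/(-199843*I + 5259*√5) ≈ -0.00057045 - 1.6739e-10*I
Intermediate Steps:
E(k) = -2 + 1/(3*(38 + k)) (E(k) = -2 + 1/(3*(k + 38)) = -2 + 1/(3*(38 + k)))
1/(-893 - (E(√(15 - 20)) - 1*(-862))) = 1/(-893 - ((-227 - 6*√(15 - 20))/(3*(38 + √(15 - 20))) - 1*(-862))) = 1/(-893 - ((-227 - 6*I*√5)/(3*(38 + √(-5))) + 862)) = 1/(-893 - ((-227 - 6*I*√5)/(3*(38 + I*√5)) + 862)) = 1/(-893 - (862 + (-227 - 6*I*√5)/(3*(38 + I*√5)))) = 1/(-893 + (-862 - (-227 - 6*I*√5)/(3*(38 + I*√5)))) = 1/(-1755 - (-227 - 6*I*√5)/(3*(38 + I*√5)))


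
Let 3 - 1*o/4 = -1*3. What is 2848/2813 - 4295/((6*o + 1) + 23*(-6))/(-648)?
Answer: 25000363/12759768 ≈ 1.9593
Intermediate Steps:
o = 24 (o = 12 - (-4)*3 = 12 - 4*(-3) = 12 + 12 = 24)
2848/2813 - 4295/((6*o + 1) + 23*(-6))/(-648) = 2848/2813 - 4295/((6*24 + 1) + 23*(-6))/(-648) = 2848*(1/2813) - 4295/((144 + 1) - 138)*(-1/648) = 2848/2813 - 4295/(145 - 138)*(-1/648) = 2848/2813 - 4295/7*(-1/648) = 2848/2813 + 4295/4536 = 25000363/12759768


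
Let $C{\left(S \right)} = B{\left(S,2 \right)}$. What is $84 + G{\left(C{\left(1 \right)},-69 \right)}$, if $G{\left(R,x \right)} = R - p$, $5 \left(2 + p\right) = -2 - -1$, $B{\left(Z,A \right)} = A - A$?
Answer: $\frac{431}{5} \approx 86.2$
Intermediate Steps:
$B{\left(Z,A \right)} = 0$
$C{\left(S \right)} = 0$
$p = - \frac{11}{5}$ ($p = -2 + \frac{-2 - -1}{5} = -2 + \frac{-2 + 1}{5} = -2 + \frac{1}{5} \left(-1\right) = -2 - \frac{1}{5} = - \frac{11}{5} \approx -2.2$)
$G{\left(R,x \right)} = \frac{11}{5} + R$ ($G{\left(R,x \right)} = R - - \frac{11}{5} = R + \frac{11}{5} = \frac{11}{5} + R$)
$84 + G{\left(C{\left(1 \right)},-69 \right)} = 84 + \left(\frac{11}{5} + 0\right) = 84 + \frac{11}{5} = \frac{431}{5}$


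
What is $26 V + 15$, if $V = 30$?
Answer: $795$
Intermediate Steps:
$26 V + 15 = 26 \cdot 30 + 15 = 780 + 15 = 795$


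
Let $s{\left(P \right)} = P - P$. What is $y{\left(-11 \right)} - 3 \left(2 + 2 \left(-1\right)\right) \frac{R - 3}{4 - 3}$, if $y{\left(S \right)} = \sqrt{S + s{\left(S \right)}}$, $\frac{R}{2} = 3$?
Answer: $0$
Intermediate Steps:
$R = 6$ ($R = 2 \cdot 3 = 6$)
$s{\left(P \right)} = 0$
$y{\left(S \right)} = \sqrt{S}$ ($y{\left(S \right)} = \sqrt{S + 0} = \sqrt{S}$)
$y{\left(-11 \right)} - 3 \left(2 + 2 \left(-1\right)\right) \frac{R - 3}{4 - 3} = \sqrt{-11} - 3 \left(2 + 2 \left(-1\right)\right) \frac{6 - 3}{4 - 3} = i \sqrt{11} - 3 \left(2 - 2\right) \frac{3}{1} = i \sqrt{11} \left(-3\right) 0 \cdot 3 \cdot 1 = i \sqrt{11} \cdot 0 \cdot 3 = i \sqrt{11} \cdot 0 = 0$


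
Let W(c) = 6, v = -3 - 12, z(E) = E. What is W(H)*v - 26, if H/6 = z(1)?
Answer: -116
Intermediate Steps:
H = 6 (H = 6*1 = 6)
v = -15
W(H)*v - 26 = 6*(-15) - 26 = -90 - 26 = -116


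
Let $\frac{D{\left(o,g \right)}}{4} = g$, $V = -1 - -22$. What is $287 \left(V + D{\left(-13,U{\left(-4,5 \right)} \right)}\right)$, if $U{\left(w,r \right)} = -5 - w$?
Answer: $4879$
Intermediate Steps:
$V = 21$ ($V = -1 + 22 = 21$)
$D{\left(o,g \right)} = 4 g$
$287 \left(V + D{\left(-13,U{\left(-4,5 \right)} \right)}\right) = 287 \left(21 + 4 \left(-5 - -4\right)\right) = 287 \left(21 + 4 \left(-5 + 4\right)\right) = 287 \left(21 + 4 \left(-1\right)\right) = 287 \left(21 - 4\right) = 287 \cdot 17 = 4879$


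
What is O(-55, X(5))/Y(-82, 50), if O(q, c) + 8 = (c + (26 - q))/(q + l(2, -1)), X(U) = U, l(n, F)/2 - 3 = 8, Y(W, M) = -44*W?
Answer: -175/59532 ≈ -0.0029396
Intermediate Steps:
l(n, F) = 22 (l(n, F) = 6 + 2*8 = 6 + 16 = 22)
O(q, c) = -8 + (26 + c - q)/(22 + q) (O(q, c) = -8 + (c + (26 - q))/(q + 22) = -8 + (26 + c - q)/(22 + q))
O(-55, X(5))/Y(-82, 50) = ((-150 + 5 - 9*(-55))/(22 - 55))/((-44*(-82))) = ((-150 + 5 + 495)/(-33))/3608 = -1/33*350*(1/3608) = -350/33*1/3608 = -175/59532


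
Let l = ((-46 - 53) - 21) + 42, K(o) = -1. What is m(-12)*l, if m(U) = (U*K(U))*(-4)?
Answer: 3744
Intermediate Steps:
l = -78 (l = (-99 - 21) + 42 = -120 + 42 = -78)
m(U) = 4*U (m(U) = (U*(-1))*(-4) = -U*(-4) = 4*U)
m(-12)*l = (4*(-12))*(-78) = -48*(-78) = 3744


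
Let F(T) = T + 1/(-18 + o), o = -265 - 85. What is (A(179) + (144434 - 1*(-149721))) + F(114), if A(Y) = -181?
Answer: 108224383/368 ≈ 2.9409e+5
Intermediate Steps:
o = -350
F(T) = -1/368 + T (F(T) = T + 1/(-18 - 350) = T + 1/(-368) = T - 1/368 = -1/368 + T)
(A(179) + (144434 - 1*(-149721))) + F(114) = (-181 + (144434 - 1*(-149721))) + (-1/368 + 114) = (-181 + (144434 + 149721)) + 41951/368 = (-181 + 294155) + 41951/368 = 293974 + 41951/368 = 108224383/368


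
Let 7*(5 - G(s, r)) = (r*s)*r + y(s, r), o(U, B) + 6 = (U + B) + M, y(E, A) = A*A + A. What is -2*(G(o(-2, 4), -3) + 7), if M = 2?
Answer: -192/7 ≈ -27.429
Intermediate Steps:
y(E, A) = A + A² (y(E, A) = A² + A = A + A²)
o(U, B) = -4 + B + U (o(U, B) = -6 + ((U + B) + 2) = -6 + ((B + U) + 2) = -6 + (2 + B + U) = -4 + B + U)
G(s, r) = 5 - r*(1 + r)/7 - s*r²/7 (G(s, r) = 5 - ((r*s)*r + r*(1 + r))/7 = 5 - (s*r² + r*(1 + r))/7 = 5 - (r*(1 + r) + s*r²)/7 = 5 + (-r*(1 + r)/7 - s*r²/7) = 5 - r*(1 + r)/7 - s*r²/7)
-2*(G(o(-2, 4), -3) + 7) = -2*((5 - ⅐*(-3)*(1 - 3) - ⅐*(-4 + 4 - 2)*(-3)²) + 7) = -2*((5 - ⅐*(-3)*(-2) - ⅐*(-2)*9) + 7) = -2*((5 - 6/7 + 18/7) + 7) = -2*(47/7 + 7) = -2*96/7 = -192/7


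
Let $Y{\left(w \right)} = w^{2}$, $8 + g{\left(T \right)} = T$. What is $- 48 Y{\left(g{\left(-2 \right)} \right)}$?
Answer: $-4800$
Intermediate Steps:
$g{\left(T \right)} = -8 + T$
$- 48 Y{\left(g{\left(-2 \right)} \right)} = - 48 \left(-8 - 2\right)^{2} = - 48 \left(-10\right)^{2} = \left(-48\right) 100 = -4800$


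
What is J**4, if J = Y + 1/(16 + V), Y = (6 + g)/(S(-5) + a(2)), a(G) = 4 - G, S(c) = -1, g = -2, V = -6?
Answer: 2825761/10000 ≈ 282.58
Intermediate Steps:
Y = 4 (Y = (6 - 2)/(-1 + (4 - 1*2)) = 4/(-1 + (4 - 2)) = 4/(-1 + 2) = 4/1 = 4*1 = 4)
J = 41/10 (J = 4 + 1/(16 - 6) = 4 + 1/10 = 41/10 ≈ 4.1000)
J**4 = (41/10)**4 = 2825761/10000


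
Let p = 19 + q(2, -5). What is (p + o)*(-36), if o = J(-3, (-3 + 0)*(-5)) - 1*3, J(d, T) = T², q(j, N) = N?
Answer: -8496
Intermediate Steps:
p = 14 (p = 19 - 5 = 14)
o = 222 (o = ((-3 + 0)*(-5))² - 1*3 = (-3*(-5))² - 3 = 15² - 3 = 225 - 3 = 222)
(p + o)*(-36) = (14 + 222)*(-36) = 236*(-36) = -8496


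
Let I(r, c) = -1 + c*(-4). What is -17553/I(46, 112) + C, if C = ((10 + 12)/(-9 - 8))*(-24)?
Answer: 535473/7633 ≈ 70.152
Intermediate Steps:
I(r, c) = -1 - 4*c
C = 528/17 (C = (22/(-17))*(-24) = (22*(-1/17))*(-24) = -22/17*(-24) = 528/17 ≈ 31.059)
-17553/I(46, 112) + C = -17553/(-1 - 4*112) + 528/17 = -17553/(-1 - 448) + 528/17 = -17553/(-449) + 528/17 = -17553*(-1/449) + 528/17 = 17553/449 + 528/17 = 535473/7633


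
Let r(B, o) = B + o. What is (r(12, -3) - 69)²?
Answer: 3600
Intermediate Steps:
(r(12, -3) - 69)² = ((12 - 3) - 69)² = (9 - 69)² = (-60)² = 3600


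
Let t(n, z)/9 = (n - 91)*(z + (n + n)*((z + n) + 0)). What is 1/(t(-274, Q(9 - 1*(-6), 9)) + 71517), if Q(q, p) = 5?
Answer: -1/484193328 ≈ -2.0653e-9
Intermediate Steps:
t(n, z) = 9*(-91 + n)*(z + 2*n*(n + z)) (t(n, z) = 9*((n - 91)*(z + (n + n)*((z + n) + 0))) = 9*((-91 + n)*(z + (2*n)*((n + z) + 0))) = 9*((-91 + n)*(z + (2*n)*(n + z))) = 9*((-91 + n)*(z + 2*n*(n + z))) = 9*(-91 + n)*(z + 2*n*(n + z)))
1/(t(-274, Q(9 - 1*(-6), 9)) + 71517) = 1/((-1638*(-274)² - 819*5 + 18*(-274)³ - 1629*(-274)*5 + 18*5*(-274)²) + 71517) = 1/((-1638*75076 - 4095 + 18*(-20570824) + 2231730 + 18*5*75076) + 71517) = 1/((-122974488 - 4095 - 370274832 + 2231730 + 6756840) + 71517) = 1/(-484264845 + 71517) = 1/(-484193328) = -1/484193328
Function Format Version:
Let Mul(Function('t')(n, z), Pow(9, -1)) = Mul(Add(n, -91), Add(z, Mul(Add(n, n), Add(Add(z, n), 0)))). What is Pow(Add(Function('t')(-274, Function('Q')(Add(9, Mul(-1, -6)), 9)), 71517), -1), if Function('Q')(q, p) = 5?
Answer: Rational(-1, 484193328) ≈ -2.0653e-9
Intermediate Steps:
Function('t')(n, z) = Mul(9, Add(-91, n), Add(z, Mul(2, n, Add(n, z)))) (Function('t')(n, z) = Mul(9, Mul(Add(n, -91), Add(z, Mul(Add(n, n), Add(Add(z, n), 0))))) = Mul(9, Mul(Add(-91, n), Add(z, Mul(Mul(2, n), Add(Add(n, z), 0))))) = Mul(9, Mul(Add(-91, n), Add(z, Mul(Mul(2, n), Add(n, z))))) = Mul(9, Mul(Add(-91, n), Add(z, Mul(2, n, Add(n, z))))) = Mul(9, Add(-91, n), Add(z, Mul(2, n, Add(n, z)))))
Pow(Add(Function('t')(-274, Function('Q')(Add(9, Mul(-1, -6)), 9)), 71517), -1) = Pow(Add(Add(Mul(-1638, Pow(-274, 2)), Mul(-819, 5), Mul(18, Pow(-274, 3)), Mul(-1629, -274, 5), Mul(18, 5, Pow(-274, 2))), 71517), -1) = Pow(Add(Add(Mul(-1638, 75076), -4095, Mul(18, -20570824), 2231730, Mul(18, 5, 75076)), 71517), -1) = Pow(Add(Add(-122974488, -4095, -370274832, 2231730, 6756840), 71517), -1) = Pow(Add(-484264845, 71517), -1) = Pow(-484193328, -1) = Rational(-1, 484193328)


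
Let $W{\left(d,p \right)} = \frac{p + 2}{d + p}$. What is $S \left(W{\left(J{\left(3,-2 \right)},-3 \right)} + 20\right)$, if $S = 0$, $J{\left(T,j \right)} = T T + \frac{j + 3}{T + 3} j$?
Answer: $0$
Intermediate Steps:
$J{\left(T,j \right)} = T^{2} + \frac{j \left(3 + j\right)}{3 + T}$ ($J{\left(T,j \right)} = T^{2} + \frac{3 + j}{3 + T} j = T^{2} + \frac{j \left(3 + j\right)}{3 + T}$)
$W{\left(d,p \right)} = \frac{2 + p}{d + p}$
$S \left(W{\left(J{\left(3,-2 \right)},-3 \right)} + 20\right) = 0 \left(\frac{2 - 3}{\frac{3^{3} + \left(-2\right)^{2} + 3 \left(-2\right) + 3 \cdot 3^{2}}{3 + 3} - 3} + 20\right) = 0 \left(\frac{1}{\frac{27 + 4 - 6 + 3 \cdot 9}{6} - 3} \left(-1\right) + 20\right) = 0 \left(\frac{1}{\frac{27 + 4 - 6 + 27}{6} - 3} \left(-1\right) + 20\right) = 0 \left(\frac{1}{\frac{1}{6} \cdot 52 - 3} \left(-1\right) + 20\right) = 0 \left(\frac{1}{\frac{26}{3} - 3} \left(-1\right) + 20\right) = 0 \left(\frac{1}{\frac{17}{3}} \left(-1\right) + 20\right) = 0 \left(\frac{3}{17} \left(-1\right) + 20\right) = 0 \left(- \frac{3}{17} + 20\right) = 0 \cdot \frac{337}{17} = 0$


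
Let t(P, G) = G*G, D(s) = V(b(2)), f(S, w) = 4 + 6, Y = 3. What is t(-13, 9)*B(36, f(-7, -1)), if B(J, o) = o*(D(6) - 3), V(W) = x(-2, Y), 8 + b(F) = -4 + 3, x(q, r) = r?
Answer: 0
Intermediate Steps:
b(F) = -9 (b(F) = -8 + (-4 + 3) = -8 - 1 = -9)
f(S, w) = 10
V(W) = 3
D(s) = 3
t(P, G) = G²
B(J, o) = 0 (B(J, o) = o*(3 - 3) = o*0 = 0)
t(-13, 9)*B(36, f(-7, -1)) = 9²*0 = 81*0 = 0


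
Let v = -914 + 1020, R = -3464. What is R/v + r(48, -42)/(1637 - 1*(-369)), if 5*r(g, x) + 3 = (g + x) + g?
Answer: -1021721/31270 ≈ -32.674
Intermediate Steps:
r(g, x) = -3/5 + x/5 + 2*g/5 (r(g, x) = -3/5 + ((g + x) + g)/5 = -3/5 + (x + 2*g)/5 = -3/5 + (x/5 + 2*g/5) = -3/5 + x/5 + 2*g/5)
v = 106
R/v + r(48, -42)/(1637 - 1*(-369)) = -3464/106 + (-3/5 + (1/5)*(-42) + (2/5)*48)/(1637 - 1*(-369)) = -3464*1/106 + (-3/5 - 42/5 + 96/5)/(1637 + 369) = -1732/53 + (51/5)/2006 = -1732/53 + (51/5)*(1/2006) = -1732/53 + 3/590 = -1021721/31270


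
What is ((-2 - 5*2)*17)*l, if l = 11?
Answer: -2244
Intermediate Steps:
((-2 - 5*2)*17)*l = ((-2 - 5*2)*17)*11 = ((-2 - 10)*17)*11 = -12*17*11 = -204*11 = -2244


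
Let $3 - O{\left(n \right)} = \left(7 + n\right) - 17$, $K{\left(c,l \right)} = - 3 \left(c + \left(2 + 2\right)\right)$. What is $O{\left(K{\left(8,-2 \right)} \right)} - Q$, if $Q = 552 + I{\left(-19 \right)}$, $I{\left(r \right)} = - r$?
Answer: $-522$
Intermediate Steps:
$K{\left(c,l \right)} = -12 - 3 c$ ($K{\left(c,l \right)} = - 3 \left(c + 4\right) = - 3 \left(4 + c\right) = -12 - 3 c$)
$Q = 571$ ($Q = 552 - -19 = 552 + 19 = 571$)
$O{\left(n \right)} = 13 - n$ ($O{\left(n \right)} = 3 - \left(\left(7 + n\right) - 17\right) = 3 - \left(-10 + n\right) = 13 - n$)
$O{\left(K{\left(8,-2 \right)} \right)} - Q = \left(13 - \left(-12 - 24\right)\right) - 571 = \left(13 - -36\right) - 571 = \left(13 + 36\right) - 571 = 49 - 571 = -522$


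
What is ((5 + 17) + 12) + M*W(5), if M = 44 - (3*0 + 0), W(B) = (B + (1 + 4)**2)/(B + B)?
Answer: 166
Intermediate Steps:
W(B) = (25 + B)/(2*B) (W(B) = (B + 5**2)/((2*B)) = (B + 25)*(1/(2*B)) = (25 + B)*(1/(2*B)) = (25 + B)/(2*B))
M = 44 (M = 44 - (0 + 0) = 44 - 1*0 = 44 + 0 = 44)
((5 + 17) + 12) + M*W(5) = ((5 + 17) + 12) + 44*((1/2)*(25 + 5)/5) = (22 + 12) + 44*((1/2)*(1/5)*30) = 34 + 44*3 = 34 + 132 = 166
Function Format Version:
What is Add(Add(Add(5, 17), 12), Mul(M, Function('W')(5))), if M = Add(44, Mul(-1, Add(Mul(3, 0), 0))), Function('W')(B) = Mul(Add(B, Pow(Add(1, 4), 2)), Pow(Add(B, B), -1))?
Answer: 166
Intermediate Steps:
Function('W')(B) = Mul(Rational(1, 2), Pow(B, -1), Add(25, B)) (Function('W')(B) = Mul(Add(B, Pow(5, 2)), Pow(Mul(2, B), -1)) = Mul(Add(B, 25), Mul(Rational(1, 2), Pow(B, -1))) = Mul(Add(25, B), Mul(Rational(1, 2), Pow(B, -1))) = Mul(Rational(1, 2), Pow(B, -1), Add(25, B)))
M = 44 (M = Add(44, Mul(-1, Add(0, 0))) = Add(44, Mul(-1, 0)) = Add(44, 0) = 44)
Add(Add(Add(5, 17), 12), Mul(M, Function('W')(5))) = Add(Add(Add(5, 17), 12), Mul(44, Mul(Rational(1, 2), Pow(5, -1), Add(25, 5)))) = Add(Add(22, 12), Mul(44, Mul(Rational(1, 2), Rational(1, 5), 30))) = Add(34, Mul(44, 3)) = Add(34, 132) = 166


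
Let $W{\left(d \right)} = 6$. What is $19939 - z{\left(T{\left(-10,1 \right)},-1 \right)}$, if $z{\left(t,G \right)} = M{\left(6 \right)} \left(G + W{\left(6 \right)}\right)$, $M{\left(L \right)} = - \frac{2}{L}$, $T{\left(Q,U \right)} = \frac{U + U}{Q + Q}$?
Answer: $\frac{59822}{3} \approx 19941.0$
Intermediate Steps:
$T{\left(Q,U \right)} = \frac{U}{Q}$ ($T{\left(Q,U \right)} = \frac{2 U}{2 Q} = 2 U \frac{1}{2 Q} = \frac{U}{Q}$)
$z{\left(t,G \right)} = -2 - \frac{G}{3}$ ($z{\left(t,G \right)} = - \frac{2}{6} \left(G + 6\right) = \left(-2\right) \frac{1}{6} \left(6 + G\right) = - \frac{6 + G}{3} = -2 - \frac{G}{3}$)
$19939 - z{\left(T{\left(-10,1 \right)},-1 \right)} = 19939 - \left(-2 - - \frac{1}{3}\right) = 19939 - \left(-2 + \frac{1}{3}\right) = 19939 - - \frac{5}{3} = 19939 + \frac{5}{3} = \frac{59822}{3}$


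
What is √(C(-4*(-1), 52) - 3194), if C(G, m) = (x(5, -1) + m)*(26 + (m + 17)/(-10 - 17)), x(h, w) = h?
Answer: I*√16719/3 ≈ 43.101*I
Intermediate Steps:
C(G, m) = (5 + m)*(685/27 - m/27) (C(G, m) = (5 + m)*(26 + (m + 17)/(-10 - 17)) = (5 + m)*(26 + (17 + m)/(-27)) = (5 + m)*(26 + (17 + m)*(-1/27)) = (5 + m)*(26 + (-17/27 - m/27)) = (5 + m)*(685/27 - m/27))
√(C(-4*(-1), 52) - 3194) = √((3425/27 - 1/27*52² + (680/27)*52) - 3194) = √((3425/27 - 1/27*2704 + 35360/27) - 3194) = √((3425/27 - 2704/27 + 35360/27) - 3194) = √(4009/3 - 3194) = √(-5573/3) = I*√16719/3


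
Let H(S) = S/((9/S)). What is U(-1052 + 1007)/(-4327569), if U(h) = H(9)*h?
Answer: 45/480841 ≈ 9.3586e-5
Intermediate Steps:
H(S) = S²/9 (H(S) = S*(S/9) = S²/9)
U(h) = 9*h (U(h) = ((⅑)*9²)*h = ((⅑)*81)*h = 9*h)
U(-1052 + 1007)/(-4327569) = (9*(-1052 + 1007))/(-4327569) = (9*(-45))*(-1/4327569) = -405*(-1/4327569) = 45/480841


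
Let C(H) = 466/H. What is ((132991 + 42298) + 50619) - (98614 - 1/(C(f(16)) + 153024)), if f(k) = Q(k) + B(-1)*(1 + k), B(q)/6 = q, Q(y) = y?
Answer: 837568933949/6579799 ≈ 1.2729e+5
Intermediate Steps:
B(q) = 6*q
f(k) = -6 - 5*k (f(k) = k + (6*(-1))*(1 + k) = k - 6*(1 + k) = k + (-6 - 6*k) = -6 - 5*k)
((132991 + 42298) + 50619) - (98614 - 1/(C(f(16)) + 153024)) = ((132991 + 42298) + 50619) - (98614 - 1/(466/(-6 - 5*16) + 153024)) = (175289 + 50619) - (98614 - 1/(466/(-6 - 80) + 153024)) = 225908 - (98614 - 1/(466/(-86) + 153024)) = 225908 - (98614 - 1/(466*(-1/86) + 153024)) = 225908 - (98614 - 1/(-233/43 + 153024)) = 225908 - (98614 - 1/6579799/43) = 225908 - (98614 - 1*43/6579799) = 225908 - (98614 - 43/6579799) = 225908 - 1*648860298543/6579799 = 225908 - 648860298543/6579799 = 837568933949/6579799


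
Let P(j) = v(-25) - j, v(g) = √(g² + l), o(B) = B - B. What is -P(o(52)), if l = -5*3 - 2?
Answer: -4*√38 ≈ -24.658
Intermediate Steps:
l = -17 (l = -15 - 2 = -17)
o(B) = 0
v(g) = √(-17 + g²) (v(g) = √(g² - 17) = √(-17 + g²))
P(j) = -j + 4*√38 (P(j) = √(-17 + (-25)²) - j = √(-17 + 625) - j = √608 - j = 4*√38 - j = -j + 4*√38)
-P(o(52)) = -(-1*0 + 4*√38) = -(0 + 4*√38) = -4*√38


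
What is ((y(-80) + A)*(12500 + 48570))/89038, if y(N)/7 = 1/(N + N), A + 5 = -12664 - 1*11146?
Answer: -23270155549/1424608 ≈ -16334.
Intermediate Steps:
A = -23815 (A = -5 + (-12664 - 1*11146) = -5 + (-12664 - 11146) = -5 - 23810 = -23815)
y(N) = 7/(2*N) (y(N) = 7/(N + N) = 7/((2*N)) = 7*(1/(2*N)) = 7/(2*N))
((y(-80) + A)*(12500 + 48570))/89038 = (((7/2)/(-80) - 23815)*(12500 + 48570))/89038 = (((7/2)*(-1/80) - 23815)*61070)*(1/89038) = ((-7/160 - 23815)*61070)*(1/89038) = -3810407/160*61070*(1/89038) = -23270155549/16*1/89038 = -23270155549/1424608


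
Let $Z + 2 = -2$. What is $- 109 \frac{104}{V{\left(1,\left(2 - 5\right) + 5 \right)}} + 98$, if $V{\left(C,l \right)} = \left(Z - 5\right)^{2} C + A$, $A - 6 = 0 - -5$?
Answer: $- \frac{580}{23} \approx -25.217$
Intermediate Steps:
$Z = -4$ ($Z = -2 - 2 = -4$)
$A = 11$ ($A = 6 + \left(0 - -5\right) = 6 + \left(0 + 5\right) = 6 + 5 = 11$)
$V{\left(C,l \right)} = 11 + 81 C$ ($V{\left(C,l \right)} = \left(-4 - 5\right)^{2} C + 11 = \left(-9\right)^{2} C + 11 = 81 C + 11 = 11 + 81 C$)
$- 109 \frac{104}{V{\left(1,\left(2 - 5\right) + 5 \right)}} + 98 = - 109 \frac{104}{11 + 81 \cdot 1} + 98 = - 109 \frac{104}{11 + 81} + 98 = - 109 \cdot \frac{104}{92} + 98 = - 109 \cdot 104 \cdot \frac{1}{92} + 98 = \left(-109\right) \frac{26}{23} + 98 = - \frac{2834}{23} + 98 = - \frac{580}{23}$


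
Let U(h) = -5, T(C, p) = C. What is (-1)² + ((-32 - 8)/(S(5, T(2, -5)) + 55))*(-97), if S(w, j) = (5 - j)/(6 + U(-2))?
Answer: 1969/29 ≈ 67.896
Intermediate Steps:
S(w, j) = 5 - j (S(w, j) = (5 - j)/(6 - 5) = (5 - j)/1 = (5 - j)*1 = 5 - j)
(-1)² + ((-32 - 8)/(S(5, T(2, -5)) + 55))*(-97) = (-1)² + ((-32 - 8)/((5 - 1*2) + 55))*(-97) = 1 - 40/((5 - 2) + 55)*(-97) = 1 - 40/(3 + 55)*(-97) = 1 - 40/58*(-97) = 1 - 40*1/58*(-97) = 1 - 20/29*(-97) = 1 + 1940/29 = 1969/29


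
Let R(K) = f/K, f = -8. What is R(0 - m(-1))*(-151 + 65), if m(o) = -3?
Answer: 688/3 ≈ 229.33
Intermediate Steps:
R(K) = -8/K
R(0 - m(-1))*(-151 + 65) = (-8/(0 - 1*(-3)))*(-151 + 65) = -8/(0 + 3)*(-86) = -8/3*(-86) = 688/3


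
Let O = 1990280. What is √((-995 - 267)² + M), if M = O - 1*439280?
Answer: 14*√16039 ≈ 1773.0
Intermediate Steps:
M = 1551000 (M = 1990280 - 1*439280 = 1990280 - 439280 = 1551000)
√((-995 - 267)² + M) = √((-995 - 267)² + 1551000) = √((-1262)² + 1551000) = √(1592644 + 1551000) = √3143644 = 14*√16039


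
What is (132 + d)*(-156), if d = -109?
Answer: -3588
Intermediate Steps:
(132 + d)*(-156) = (132 - 109)*(-156) = 23*(-156) = -3588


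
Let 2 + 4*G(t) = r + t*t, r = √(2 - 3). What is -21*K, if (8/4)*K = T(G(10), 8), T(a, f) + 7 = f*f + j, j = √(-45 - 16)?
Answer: -1197/2 - 21*I*√61/2 ≈ -598.5 - 82.008*I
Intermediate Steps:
r = I (r = √(-1) = I ≈ 1.0*I)
G(t) = -½ + I/4 + t²/4 (G(t) = -½ + (I + t*t)/4 = -½ + (I + t²)/4 = -½ + (I/4 + t²/4) = -½ + I/4 + t²/4)
j = I*√61 (j = √(-61) = I*√61 ≈ 7.8102*I)
T(a, f) = -7 + f² + I*√61 (T(a, f) = -7 + (f*f + I*√61) = -7 + (f² + I*√61) = -7 + f² + I*√61)
K = 57/2 + I*√61/2 (K = (-7 + 8² + I*√61)/2 = (-7 + 64 + I*√61)/2 = (57 + I*√61)/2 = 57/2 + I*√61/2 ≈ 28.5 + 3.9051*I)
-21*K = -21*(57/2 + I*√61/2) = -1197/2 - 21*I*√61/2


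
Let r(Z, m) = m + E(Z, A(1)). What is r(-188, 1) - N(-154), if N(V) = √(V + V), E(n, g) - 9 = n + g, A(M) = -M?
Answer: -179 - 2*I*√77 ≈ -179.0 - 17.55*I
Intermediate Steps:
E(n, g) = 9 + g + n (E(n, g) = 9 + (n + g) = 9 + (g + n) = 9 + g + n)
N(V) = √2*√V (N(V) = √(2*V) = √2*√V)
r(Z, m) = 8 + Z + m (r(Z, m) = m + (9 - 1*1 + Z) = m + (9 - 1 + Z) = m + (8 + Z) = 8 + Z + m)
r(-188, 1) - N(-154) = (8 - 188 + 1) - √2*√(-154) = -179 - √2*I*√154 = -179 - 2*I*√77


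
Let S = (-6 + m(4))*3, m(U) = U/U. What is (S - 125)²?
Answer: 19600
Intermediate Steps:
m(U) = 1
S = -15 (S = (-6 + 1)*3 = -5*3 = -15)
(S - 125)² = (-15 - 125)² = (-140)² = 19600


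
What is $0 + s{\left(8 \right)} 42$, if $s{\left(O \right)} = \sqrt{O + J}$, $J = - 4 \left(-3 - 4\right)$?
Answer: $252$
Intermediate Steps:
$J = 28$ ($J = \left(-4\right) \left(-7\right) = 28$)
$s{\left(O \right)} = \sqrt{28 + O}$ ($s{\left(O \right)} = \sqrt{O + 28} = \sqrt{28 + O}$)
$0 + s{\left(8 \right)} 42 = 0 + \sqrt{28 + 8} \cdot 42 = 0 + \sqrt{36} \cdot 42 = 0 + 6 \cdot 42 = 0 + 252 = 252$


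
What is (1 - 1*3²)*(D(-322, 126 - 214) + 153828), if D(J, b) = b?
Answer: -1229920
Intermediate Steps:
(1 - 1*3²)*(D(-322, 126 - 214) + 153828) = (1 - 1*3²)*((126 - 214) + 153828) = (1 - 1*9)*(-88 + 153828) = (1 - 9)*153740 = -8*153740 = -1229920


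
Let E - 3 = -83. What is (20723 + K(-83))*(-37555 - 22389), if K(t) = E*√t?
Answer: -1242219512 + 4795520*I*√83 ≈ -1.2422e+9 + 4.3689e+7*I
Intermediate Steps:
E = -80 (E = 3 - 83 = -80)
K(t) = -80*√t
(20723 + K(-83))*(-37555 - 22389) = (20723 - 80*I*√83)*(-37555 - 22389) = (20723 - 80*I*√83)*(-59944) = -1242219512 + 4795520*I*√83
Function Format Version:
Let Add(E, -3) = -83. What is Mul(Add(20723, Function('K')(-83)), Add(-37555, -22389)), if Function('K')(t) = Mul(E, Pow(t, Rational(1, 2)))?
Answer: Add(-1242219512, Mul(4795520, I, Pow(83, Rational(1, 2)))) ≈ Add(-1.2422e+9, Mul(4.3689e+7, I))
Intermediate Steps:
E = -80 (E = Add(3, -83) = -80)
Function('K')(t) = Mul(-80, Pow(t, Rational(1, 2)))
Mul(Add(20723, Function('K')(-83)), Add(-37555, -22389)) = Mul(Add(20723, Mul(-80, Pow(-83, Rational(1, 2)))), Add(-37555, -22389)) = Mul(Add(20723, Mul(-80, Mul(I, Pow(83, Rational(1, 2))))), -59944) = Mul(Add(20723, Mul(-80, I, Pow(83, Rational(1, 2)))), -59944) = Add(-1242219512, Mul(4795520, I, Pow(83, Rational(1, 2))))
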